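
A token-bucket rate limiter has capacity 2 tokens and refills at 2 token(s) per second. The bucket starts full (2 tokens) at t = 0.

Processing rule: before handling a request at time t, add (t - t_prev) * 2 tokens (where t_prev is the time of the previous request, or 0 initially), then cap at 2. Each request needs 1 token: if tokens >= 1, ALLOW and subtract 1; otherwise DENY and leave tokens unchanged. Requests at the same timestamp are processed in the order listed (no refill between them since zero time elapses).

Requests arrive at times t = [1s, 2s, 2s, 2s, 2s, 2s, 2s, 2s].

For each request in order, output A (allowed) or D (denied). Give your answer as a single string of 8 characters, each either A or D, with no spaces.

Answer: AAADDDDD

Derivation:
Simulating step by step:
  req#1 t=1s: ALLOW
  req#2 t=2s: ALLOW
  req#3 t=2s: ALLOW
  req#4 t=2s: DENY
  req#5 t=2s: DENY
  req#6 t=2s: DENY
  req#7 t=2s: DENY
  req#8 t=2s: DENY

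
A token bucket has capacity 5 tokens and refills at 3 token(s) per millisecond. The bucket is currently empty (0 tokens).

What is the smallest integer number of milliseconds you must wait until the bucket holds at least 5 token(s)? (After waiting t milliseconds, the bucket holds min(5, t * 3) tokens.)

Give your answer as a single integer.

Answer: 2

Derivation:
Need t * 3 >= 5, so t >= 5/3.
Smallest integer t = ceil(5/3) = 2.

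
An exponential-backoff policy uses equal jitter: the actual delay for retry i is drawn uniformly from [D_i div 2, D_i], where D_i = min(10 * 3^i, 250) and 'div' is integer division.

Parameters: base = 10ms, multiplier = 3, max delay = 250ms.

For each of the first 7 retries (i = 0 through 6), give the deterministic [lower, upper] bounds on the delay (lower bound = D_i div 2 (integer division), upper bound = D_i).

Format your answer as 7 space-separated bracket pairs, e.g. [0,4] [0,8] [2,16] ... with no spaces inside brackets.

Computing bounds per retry:
  i=0: D_i=min(10*3^0,250)=10, bounds=[5,10]
  i=1: D_i=min(10*3^1,250)=30, bounds=[15,30]
  i=2: D_i=min(10*3^2,250)=90, bounds=[45,90]
  i=3: D_i=min(10*3^3,250)=250, bounds=[125,250]
  i=4: D_i=min(10*3^4,250)=250, bounds=[125,250]
  i=5: D_i=min(10*3^5,250)=250, bounds=[125,250]
  i=6: D_i=min(10*3^6,250)=250, bounds=[125,250]

Answer: [5,10] [15,30] [45,90] [125,250] [125,250] [125,250] [125,250]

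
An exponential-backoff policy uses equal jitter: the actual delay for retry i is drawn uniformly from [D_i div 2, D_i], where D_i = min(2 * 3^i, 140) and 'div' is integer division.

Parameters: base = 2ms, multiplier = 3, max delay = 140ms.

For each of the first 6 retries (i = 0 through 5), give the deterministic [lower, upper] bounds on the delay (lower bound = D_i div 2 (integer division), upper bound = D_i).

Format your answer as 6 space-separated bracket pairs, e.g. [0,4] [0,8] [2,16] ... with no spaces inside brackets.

Answer: [1,2] [3,6] [9,18] [27,54] [70,140] [70,140]

Derivation:
Computing bounds per retry:
  i=0: D_i=min(2*3^0,140)=2, bounds=[1,2]
  i=1: D_i=min(2*3^1,140)=6, bounds=[3,6]
  i=2: D_i=min(2*3^2,140)=18, bounds=[9,18]
  i=3: D_i=min(2*3^3,140)=54, bounds=[27,54]
  i=4: D_i=min(2*3^4,140)=140, bounds=[70,140]
  i=5: D_i=min(2*3^5,140)=140, bounds=[70,140]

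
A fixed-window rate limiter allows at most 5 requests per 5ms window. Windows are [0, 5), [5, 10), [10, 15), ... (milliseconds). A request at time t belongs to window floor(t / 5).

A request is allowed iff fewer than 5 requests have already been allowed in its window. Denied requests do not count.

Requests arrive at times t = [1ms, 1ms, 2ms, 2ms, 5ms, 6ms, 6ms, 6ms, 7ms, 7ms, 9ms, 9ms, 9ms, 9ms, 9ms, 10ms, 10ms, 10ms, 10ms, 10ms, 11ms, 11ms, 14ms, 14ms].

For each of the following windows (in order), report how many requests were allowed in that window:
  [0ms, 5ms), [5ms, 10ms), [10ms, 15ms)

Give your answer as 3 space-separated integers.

Processing requests:
  req#1 t=1ms (window 0): ALLOW
  req#2 t=1ms (window 0): ALLOW
  req#3 t=2ms (window 0): ALLOW
  req#4 t=2ms (window 0): ALLOW
  req#5 t=5ms (window 1): ALLOW
  req#6 t=6ms (window 1): ALLOW
  req#7 t=6ms (window 1): ALLOW
  req#8 t=6ms (window 1): ALLOW
  req#9 t=7ms (window 1): ALLOW
  req#10 t=7ms (window 1): DENY
  req#11 t=9ms (window 1): DENY
  req#12 t=9ms (window 1): DENY
  req#13 t=9ms (window 1): DENY
  req#14 t=9ms (window 1): DENY
  req#15 t=9ms (window 1): DENY
  req#16 t=10ms (window 2): ALLOW
  req#17 t=10ms (window 2): ALLOW
  req#18 t=10ms (window 2): ALLOW
  req#19 t=10ms (window 2): ALLOW
  req#20 t=10ms (window 2): ALLOW
  req#21 t=11ms (window 2): DENY
  req#22 t=11ms (window 2): DENY
  req#23 t=14ms (window 2): DENY
  req#24 t=14ms (window 2): DENY

Allowed counts by window: 4 5 5

Answer: 4 5 5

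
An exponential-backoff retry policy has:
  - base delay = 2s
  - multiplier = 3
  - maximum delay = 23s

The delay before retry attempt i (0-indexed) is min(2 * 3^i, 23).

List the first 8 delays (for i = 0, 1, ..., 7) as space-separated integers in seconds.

Computing each delay:
  i=0: min(2*3^0, 23) = 2
  i=1: min(2*3^1, 23) = 6
  i=2: min(2*3^2, 23) = 18
  i=3: min(2*3^3, 23) = 23
  i=4: min(2*3^4, 23) = 23
  i=5: min(2*3^5, 23) = 23
  i=6: min(2*3^6, 23) = 23
  i=7: min(2*3^7, 23) = 23

Answer: 2 6 18 23 23 23 23 23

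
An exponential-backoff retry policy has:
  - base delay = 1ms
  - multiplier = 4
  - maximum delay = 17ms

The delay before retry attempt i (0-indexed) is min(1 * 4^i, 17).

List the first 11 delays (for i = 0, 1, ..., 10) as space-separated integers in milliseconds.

Answer: 1 4 16 17 17 17 17 17 17 17 17

Derivation:
Computing each delay:
  i=0: min(1*4^0, 17) = 1
  i=1: min(1*4^1, 17) = 4
  i=2: min(1*4^2, 17) = 16
  i=3: min(1*4^3, 17) = 17
  i=4: min(1*4^4, 17) = 17
  i=5: min(1*4^5, 17) = 17
  i=6: min(1*4^6, 17) = 17
  i=7: min(1*4^7, 17) = 17
  i=8: min(1*4^8, 17) = 17
  i=9: min(1*4^9, 17) = 17
  i=10: min(1*4^10, 17) = 17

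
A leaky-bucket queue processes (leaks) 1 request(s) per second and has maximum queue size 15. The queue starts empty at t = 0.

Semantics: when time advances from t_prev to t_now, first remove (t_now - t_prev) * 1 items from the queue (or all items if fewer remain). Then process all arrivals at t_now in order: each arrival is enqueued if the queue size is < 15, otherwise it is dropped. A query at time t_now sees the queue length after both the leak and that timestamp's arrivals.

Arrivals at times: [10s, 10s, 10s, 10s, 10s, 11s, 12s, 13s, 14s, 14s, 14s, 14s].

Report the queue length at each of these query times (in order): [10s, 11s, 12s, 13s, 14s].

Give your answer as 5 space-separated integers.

Queue lengths at query times:
  query t=10s: backlog = 5
  query t=11s: backlog = 5
  query t=12s: backlog = 5
  query t=13s: backlog = 5
  query t=14s: backlog = 8

Answer: 5 5 5 5 8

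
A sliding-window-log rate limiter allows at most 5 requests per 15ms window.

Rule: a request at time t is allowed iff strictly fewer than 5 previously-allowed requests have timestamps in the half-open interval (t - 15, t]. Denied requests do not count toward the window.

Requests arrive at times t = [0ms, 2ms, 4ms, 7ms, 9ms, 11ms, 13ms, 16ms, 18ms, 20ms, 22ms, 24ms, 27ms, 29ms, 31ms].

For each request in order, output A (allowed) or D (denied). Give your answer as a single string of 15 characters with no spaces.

Answer: AAAAADDAAAAADDA

Derivation:
Tracking allowed requests in the window:
  req#1 t=0ms: ALLOW
  req#2 t=2ms: ALLOW
  req#3 t=4ms: ALLOW
  req#4 t=7ms: ALLOW
  req#5 t=9ms: ALLOW
  req#6 t=11ms: DENY
  req#7 t=13ms: DENY
  req#8 t=16ms: ALLOW
  req#9 t=18ms: ALLOW
  req#10 t=20ms: ALLOW
  req#11 t=22ms: ALLOW
  req#12 t=24ms: ALLOW
  req#13 t=27ms: DENY
  req#14 t=29ms: DENY
  req#15 t=31ms: ALLOW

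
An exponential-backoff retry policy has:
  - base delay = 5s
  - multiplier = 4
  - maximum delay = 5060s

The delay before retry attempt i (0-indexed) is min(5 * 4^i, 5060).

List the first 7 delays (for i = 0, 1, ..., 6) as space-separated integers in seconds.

Computing each delay:
  i=0: min(5*4^0, 5060) = 5
  i=1: min(5*4^1, 5060) = 20
  i=2: min(5*4^2, 5060) = 80
  i=3: min(5*4^3, 5060) = 320
  i=4: min(5*4^4, 5060) = 1280
  i=5: min(5*4^5, 5060) = 5060
  i=6: min(5*4^6, 5060) = 5060

Answer: 5 20 80 320 1280 5060 5060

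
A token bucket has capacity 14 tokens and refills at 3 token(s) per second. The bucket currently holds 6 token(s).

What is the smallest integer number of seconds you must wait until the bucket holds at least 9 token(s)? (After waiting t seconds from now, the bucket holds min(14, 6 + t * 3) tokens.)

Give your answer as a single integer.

Answer: 1

Derivation:
Need 6 + t * 3 >= 9, so t >= 3/3.
Smallest integer t = ceil(3/3) = 1.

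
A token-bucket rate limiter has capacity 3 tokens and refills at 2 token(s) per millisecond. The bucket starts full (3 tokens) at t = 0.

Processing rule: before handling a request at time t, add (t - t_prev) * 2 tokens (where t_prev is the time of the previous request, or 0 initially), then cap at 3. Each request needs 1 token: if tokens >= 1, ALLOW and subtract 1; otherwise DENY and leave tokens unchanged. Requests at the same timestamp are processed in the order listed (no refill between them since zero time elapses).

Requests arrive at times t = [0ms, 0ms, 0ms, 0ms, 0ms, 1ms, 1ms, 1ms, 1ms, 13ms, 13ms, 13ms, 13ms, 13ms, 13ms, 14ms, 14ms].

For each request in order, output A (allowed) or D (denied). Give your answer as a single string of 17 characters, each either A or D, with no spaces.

Answer: AAADDAADDAAADDDAA

Derivation:
Simulating step by step:
  req#1 t=0ms: ALLOW
  req#2 t=0ms: ALLOW
  req#3 t=0ms: ALLOW
  req#4 t=0ms: DENY
  req#5 t=0ms: DENY
  req#6 t=1ms: ALLOW
  req#7 t=1ms: ALLOW
  req#8 t=1ms: DENY
  req#9 t=1ms: DENY
  req#10 t=13ms: ALLOW
  req#11 t=13ms: ALLOW
  req#12 t=13ms: ALLOW
  req#13 t=13ms: DENY
  req#14 t=13ms: DENY
  req#15 t=13ms: DENY
  req#16 t=14ms: ALLOW
  req#17 t=14ms: ALLOW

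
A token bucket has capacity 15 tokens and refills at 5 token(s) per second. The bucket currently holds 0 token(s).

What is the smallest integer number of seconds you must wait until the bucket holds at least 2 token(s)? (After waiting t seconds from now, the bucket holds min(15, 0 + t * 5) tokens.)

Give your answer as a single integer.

Answer: 1

Derivation:
Need 0 + t * 5 >= 2, so t >= 2/5.
Smallest integer t = ceil(2/5) = 1.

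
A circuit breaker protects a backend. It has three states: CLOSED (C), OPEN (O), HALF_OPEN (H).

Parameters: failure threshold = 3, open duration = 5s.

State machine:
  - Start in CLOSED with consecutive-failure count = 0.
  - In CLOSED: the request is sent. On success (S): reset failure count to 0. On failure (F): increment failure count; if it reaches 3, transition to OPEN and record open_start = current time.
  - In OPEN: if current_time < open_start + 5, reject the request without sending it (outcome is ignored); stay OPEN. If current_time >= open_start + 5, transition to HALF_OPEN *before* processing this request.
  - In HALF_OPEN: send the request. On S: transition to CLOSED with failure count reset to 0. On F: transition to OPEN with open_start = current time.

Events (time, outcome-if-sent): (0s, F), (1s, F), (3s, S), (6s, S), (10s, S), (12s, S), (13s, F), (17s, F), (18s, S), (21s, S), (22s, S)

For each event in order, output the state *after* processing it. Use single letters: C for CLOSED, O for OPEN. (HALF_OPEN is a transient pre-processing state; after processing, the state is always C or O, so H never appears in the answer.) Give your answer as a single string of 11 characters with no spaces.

State after each event:
  event#1 t=0s outcome=F: state=CLOSED
  event#2 t=1s outcome=F: state=CLOSED
  event#3 t=3s outcome=S: state=CLOSED
  event#4 t=6s outcome=S: state=CLOSED
  event#5 t=10s outcome=S: state=CLOSED
  event#6 t=12s outcome=S: state=CLOSED
  event#7 t=13s outcome=F: state=CLOSED
  event#8 t=17s outcome=F: state=CLOSED
  event#9 t=18s outcome=S: state=CLOSED
  event#10 t=21s outcome=S: state=CLOSED
  event#11 t=22s outcome=S: state=CLOSED

Answer: CCCCCCCCCCC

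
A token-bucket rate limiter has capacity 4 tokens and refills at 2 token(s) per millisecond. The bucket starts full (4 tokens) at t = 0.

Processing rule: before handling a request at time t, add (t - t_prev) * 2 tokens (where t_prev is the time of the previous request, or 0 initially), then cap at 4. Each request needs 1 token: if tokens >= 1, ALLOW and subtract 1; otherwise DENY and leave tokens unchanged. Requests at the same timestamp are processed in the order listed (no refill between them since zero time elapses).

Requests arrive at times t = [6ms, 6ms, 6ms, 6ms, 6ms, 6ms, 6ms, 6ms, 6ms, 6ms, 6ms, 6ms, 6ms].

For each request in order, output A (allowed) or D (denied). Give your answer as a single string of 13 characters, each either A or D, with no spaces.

Answer: AAAADDDDDDDDD

Derivation:
Simulating step by step:
  req#1 t=6ms: ALLOW
  req#2 t=6ms: ALLOW
  req#3 t=6ms: ALLOW
  req#4 t=6ms: ALLOW
  req#5 t=6ms: DENY
  req#6 t=6ms: DENY
  req#7 t=6ms: DENY
  req#8 t=6ms: DENY
  req#9 t=6ms: DENY
  req#10 t=6ms: DENY
  req#11 t=6ms: DENY
  req#12 t=6ms: DENY
  req#13 t=6ms: DENY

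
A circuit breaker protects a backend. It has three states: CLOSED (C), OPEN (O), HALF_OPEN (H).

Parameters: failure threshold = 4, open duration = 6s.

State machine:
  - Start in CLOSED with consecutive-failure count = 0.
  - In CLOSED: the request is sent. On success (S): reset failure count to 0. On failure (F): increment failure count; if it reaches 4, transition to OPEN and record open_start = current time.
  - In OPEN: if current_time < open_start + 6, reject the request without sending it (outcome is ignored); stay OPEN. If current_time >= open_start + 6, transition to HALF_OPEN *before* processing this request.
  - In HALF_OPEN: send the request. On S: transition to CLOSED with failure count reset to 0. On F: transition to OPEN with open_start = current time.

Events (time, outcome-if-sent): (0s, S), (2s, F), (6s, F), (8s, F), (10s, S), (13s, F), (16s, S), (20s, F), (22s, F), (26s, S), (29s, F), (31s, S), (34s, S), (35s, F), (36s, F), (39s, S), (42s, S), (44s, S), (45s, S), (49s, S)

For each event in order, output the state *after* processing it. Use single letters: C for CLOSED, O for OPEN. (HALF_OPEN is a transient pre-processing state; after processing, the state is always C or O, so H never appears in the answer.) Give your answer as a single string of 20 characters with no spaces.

State after each event:
  event#1 t=0s outcome=S: state=CLOSED
  event#2 t=2s outcome=F: state=CLOSED
  event#3 t=6s outcome=F: state=CLOSED
  event#4 t=8s outcome=F: state=CLOSED
  event#5 t=10s outcome=S: state=CLOSED
  event#6 t=13s outcome=F: state=CLOSED
  event#7 t=16s outcome=S: state=CLOSED
  event#8 t=20s outcome=F: state=CLOSED
  event#9 t=22s outcome=F: state=CLOSED
  event#10 t=26s outcome=S: state=CLOSED
  event#11 t=29s outcome=F: state=CLOSED
  event#12 t=31s outcome=S: state=CLOSED
  event#13 t=34s outcome=S: state=CLOSED
  event#14 t=35s outcome=F: state=CLOSED
  event#15 t=36s outcome=F: state=CLOSED
  event#16 t=39s outcome=S: state=CLOSED
  event#17 t=42s outcome=S: state=CLOSED
  event#18 t=44s outcome=S: state=CLOSED
  event#19 t=45s outcome=S: state=CLOSED
  event#20 t=49s outcome=S: state=CLOSED

Answer: CCCCCCCCCCCCCCCCCCCC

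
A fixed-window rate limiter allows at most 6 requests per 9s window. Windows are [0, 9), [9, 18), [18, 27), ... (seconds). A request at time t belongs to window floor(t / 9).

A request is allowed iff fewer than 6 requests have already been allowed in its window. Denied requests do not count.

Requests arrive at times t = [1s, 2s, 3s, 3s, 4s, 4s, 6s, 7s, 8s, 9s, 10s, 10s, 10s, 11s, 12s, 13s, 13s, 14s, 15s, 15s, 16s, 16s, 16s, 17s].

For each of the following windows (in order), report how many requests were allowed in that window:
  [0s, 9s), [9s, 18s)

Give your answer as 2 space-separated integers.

Answer: 6 6

Derivation:
Processing requests:
  req#1 t=1s (window 0): ALLOW
  req#2 t=2s (window 0): ALLOW
  req#3 t=3s (window 0): ALLOW
  req#4 t=3s (window 0): ALLOW
  req#5 t=4s (window 0): ALLOW
  req#6 t=4s (window 0): ALLOW
  req#7 t=6s (window 0): DENY
  req#8 t=7s (window 0): DENY
  req#9 t=8s (window 0): DENY
  req#10 t=9s (window 1): ALLOW
  req#11 t=10s (window 1): ALLOW
  req#12 t=10s (window 1): ALLOW
  req#13 t=10s (window 1): ALLOW
  req#14 t=11s (window 1): ALLOW
  req#15 t=12s (window 1): ALLOW
  req#16 t=13s (window 1): DENY
  req#17 t=13s (window 1): DENY
  req#18 t=14s (window 1): DENY
  req#19 t=15s (window 1): DENY
  req#20 t=15s (window 1): DENY
  req#21 t=16s (window 1): DENY
  req#22 t=16s (window 1): DENY
  req#23 t=16s (window 1): DENY
  req#24 t=17s (window 1): DENY

Allowed counts by window: 6 6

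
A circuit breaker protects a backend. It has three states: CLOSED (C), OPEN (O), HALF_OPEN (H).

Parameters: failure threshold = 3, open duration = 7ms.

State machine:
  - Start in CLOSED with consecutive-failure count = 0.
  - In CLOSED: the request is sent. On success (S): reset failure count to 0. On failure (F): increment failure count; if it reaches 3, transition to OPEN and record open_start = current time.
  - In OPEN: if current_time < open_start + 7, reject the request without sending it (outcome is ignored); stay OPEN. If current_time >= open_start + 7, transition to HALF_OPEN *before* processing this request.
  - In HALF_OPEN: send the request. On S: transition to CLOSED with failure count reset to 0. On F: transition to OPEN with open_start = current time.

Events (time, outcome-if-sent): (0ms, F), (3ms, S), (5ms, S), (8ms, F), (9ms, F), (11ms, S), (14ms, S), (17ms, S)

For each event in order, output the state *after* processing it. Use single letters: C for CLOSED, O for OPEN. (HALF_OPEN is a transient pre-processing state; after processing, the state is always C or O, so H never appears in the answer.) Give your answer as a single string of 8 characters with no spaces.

State after each event:
  event#1 t=0ms outcome=F: state=CLOSED
  event#2 t=3ms outcome=S: state=CLOSED
  event#3 t=5ms outcome=S: state=CLOSED
  event#4 t=8ms outcome=F: state=CLOSED
  event#5 t=9ms outcome=F: state=CLOSED
  event#6 t=11ms outcome=S: state=CLOSED
  event#7 t=14ms outcome=S: state=CLOSED
  event#8 t=17ms outcome=S: state=CLOSED

Answer: CCCCCCCC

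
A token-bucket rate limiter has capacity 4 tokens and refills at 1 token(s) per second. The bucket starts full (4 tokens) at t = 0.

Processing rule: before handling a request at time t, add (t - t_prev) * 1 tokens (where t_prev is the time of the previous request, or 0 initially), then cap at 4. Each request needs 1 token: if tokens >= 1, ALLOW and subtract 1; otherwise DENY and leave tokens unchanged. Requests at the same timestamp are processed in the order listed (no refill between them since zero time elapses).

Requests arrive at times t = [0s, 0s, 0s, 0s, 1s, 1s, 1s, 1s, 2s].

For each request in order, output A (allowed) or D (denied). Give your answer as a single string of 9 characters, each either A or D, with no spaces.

Answer: AAAAADDDA

Derivation:
Simulating step by step:
  req#1 t=0s: ALLOW
  req#2 t=0s: ALLOW
  req#3 t=0s: ALLOW
  req#4 t=0s: ALLOW
  req#5 t=1s: ALLOW
  req#6 t=1s: DENY
  req#7 t=1s: DENY
  req#8 t=1s: DENY
  req#9 t=2s: ALLOW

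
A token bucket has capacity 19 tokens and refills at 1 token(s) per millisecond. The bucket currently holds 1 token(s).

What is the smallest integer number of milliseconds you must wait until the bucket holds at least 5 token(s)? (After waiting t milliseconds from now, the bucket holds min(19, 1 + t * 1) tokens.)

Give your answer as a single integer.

Answer: 4

Derivation:
Need 1 + t * 1 >= 5, so t >= 4/1.
Smallest integer t = ceil(4/1) = 4.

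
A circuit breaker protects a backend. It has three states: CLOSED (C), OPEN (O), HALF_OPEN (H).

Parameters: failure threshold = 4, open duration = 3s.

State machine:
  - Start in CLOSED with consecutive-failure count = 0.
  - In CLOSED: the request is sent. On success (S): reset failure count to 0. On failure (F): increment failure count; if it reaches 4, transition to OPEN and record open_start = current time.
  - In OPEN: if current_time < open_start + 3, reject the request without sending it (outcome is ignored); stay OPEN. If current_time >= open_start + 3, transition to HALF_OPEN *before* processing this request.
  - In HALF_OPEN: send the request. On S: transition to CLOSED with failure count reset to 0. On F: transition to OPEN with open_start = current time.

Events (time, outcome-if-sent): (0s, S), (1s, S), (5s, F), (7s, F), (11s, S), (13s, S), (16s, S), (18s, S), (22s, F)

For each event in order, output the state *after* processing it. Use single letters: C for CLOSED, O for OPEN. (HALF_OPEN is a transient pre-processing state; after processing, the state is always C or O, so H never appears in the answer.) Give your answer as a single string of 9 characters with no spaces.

State after each event:
  event#1 t=0s outcome=S: state=CLOSED
  event#2 t=1s outcome=S: state=CLOSED
  event#3 t=5s outcome=F: state=CLOSED
  event#4 t=7s outcome=F: state=CLOSED
  event#5 t=11s outcome=S: state=CLOSED
  event#6 t=13s outcome=S: state=CLOSED
  event#7 t=16s outcome=S: state=CLOSED
  event#8 t=18s outcome=S: state=CLOSED
  event#9 t=22s outcome=F: state=CLOSED

Answer: CCCCCCCCC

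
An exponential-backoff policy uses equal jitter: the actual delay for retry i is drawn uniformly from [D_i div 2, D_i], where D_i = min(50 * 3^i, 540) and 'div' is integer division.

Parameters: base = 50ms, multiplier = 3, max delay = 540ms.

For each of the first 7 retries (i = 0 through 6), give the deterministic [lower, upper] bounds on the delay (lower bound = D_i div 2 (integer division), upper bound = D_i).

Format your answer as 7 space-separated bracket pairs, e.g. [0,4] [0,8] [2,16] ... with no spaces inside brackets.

Computing bounds per retry:
  i=0: D_i=min(50*3^0,540)=50, bounds=[25,50]
  i=1: D_i=min(50*3^1,540)=150, bounds=[75,150]
  i=2: D_i=min(50*3^2,540)=450, bounds=[225,450]
  i=3: D_i=min(50*3^3,540)=540, bounds=[270,540]
  i=4: D_i=min(50*3^4,540)=540, bounds=[270,540]
  i=5: D_i=min(50*3^5,540)=540, bounds=[270,540]
  i=6: D_i=min(50*3^6,540)=540, bounds=[270,540]

Answer: [25,50] [75,150] [225,450] [270,540] [270,540] [270,540] [270,540]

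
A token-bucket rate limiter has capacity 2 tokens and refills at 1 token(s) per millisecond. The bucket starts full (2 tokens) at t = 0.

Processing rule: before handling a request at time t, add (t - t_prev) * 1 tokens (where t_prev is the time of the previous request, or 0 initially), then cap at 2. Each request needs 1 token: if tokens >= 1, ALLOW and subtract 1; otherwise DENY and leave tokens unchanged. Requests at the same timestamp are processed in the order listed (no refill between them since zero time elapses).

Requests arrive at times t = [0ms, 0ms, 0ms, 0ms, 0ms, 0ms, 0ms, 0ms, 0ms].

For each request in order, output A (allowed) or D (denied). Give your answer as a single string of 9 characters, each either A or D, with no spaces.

Answer: AADDDDDDD

Derivation:
Simulating step by step:
  req#1 t=0ms: ALLOW
  req#2 t=0ms: ALLOW
  req#3 t=0ms: DENY
  req#4 t=0ms: DENY
  req#5 t=0ms: DENY
  req#6 t=0ms: DENY
  req#7 t=0ms: DENY
  req#8 t=0ms: DENY
  req#9 t=0ms: DENY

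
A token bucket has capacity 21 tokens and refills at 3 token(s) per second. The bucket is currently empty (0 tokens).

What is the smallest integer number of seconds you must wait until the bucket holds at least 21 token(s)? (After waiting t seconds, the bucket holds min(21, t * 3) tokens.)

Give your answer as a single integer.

Answer: 7

Derivation:
Need t * 3 >= 21, so t >= 21/3.
Smallest integer t = ceil(21/3) = 7.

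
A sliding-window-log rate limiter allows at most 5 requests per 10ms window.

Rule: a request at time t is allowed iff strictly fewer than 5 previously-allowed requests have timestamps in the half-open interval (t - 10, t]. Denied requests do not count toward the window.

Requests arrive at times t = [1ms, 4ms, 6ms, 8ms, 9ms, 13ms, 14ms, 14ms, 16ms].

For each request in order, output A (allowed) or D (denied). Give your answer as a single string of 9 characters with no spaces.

Tracking allowed requests in the window:
  req#1 t=1ms: ALLOW
  req#2 t=4ms: ALLOW
  req#3 t=6ms: ALLOW
  req#4 t=8ms: ALLOW
  req#5 t=9ms: ALLOW
  req#6 t=13ms: ALLOW
  req#7 t=14ms: ALLOW
  req#8 t=14ms: DENY
  req#9 t=16ms: ALLOW

Answer: AAAAAAADA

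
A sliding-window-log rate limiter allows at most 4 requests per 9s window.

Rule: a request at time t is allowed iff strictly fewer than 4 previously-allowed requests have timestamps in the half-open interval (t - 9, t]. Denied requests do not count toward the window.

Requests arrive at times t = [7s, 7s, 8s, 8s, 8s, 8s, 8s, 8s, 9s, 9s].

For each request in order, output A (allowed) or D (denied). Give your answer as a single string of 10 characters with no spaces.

Answer: AAAADDDDDD

Derivation:
Tracking allowed requests in the window:
  req#1 t=7s: ALLOW
  req#2 t=7s: ALLOW
  req#3 t=8s: ALLOW
  req#4 t=8s: ALLOW
  req#5 t=8s: DENY
  req#6 t=8s: DENY
  req#7 t=8s: DENY
  req#8 t=8s: DENY
  req#9 t=9s: DENY
  req#10 t=9s: DENY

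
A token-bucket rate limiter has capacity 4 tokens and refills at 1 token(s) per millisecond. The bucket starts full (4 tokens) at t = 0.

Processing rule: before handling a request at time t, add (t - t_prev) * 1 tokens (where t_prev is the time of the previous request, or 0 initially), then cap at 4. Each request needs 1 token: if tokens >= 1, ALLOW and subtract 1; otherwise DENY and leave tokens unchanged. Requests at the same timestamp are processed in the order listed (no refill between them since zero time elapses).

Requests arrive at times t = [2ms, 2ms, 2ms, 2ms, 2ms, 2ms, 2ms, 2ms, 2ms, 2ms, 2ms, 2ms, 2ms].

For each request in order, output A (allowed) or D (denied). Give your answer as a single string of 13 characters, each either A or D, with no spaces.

Answer: AAAADDDDDDDDD

Derivation:
Simulating step by step:
  req#1 t=2ms: ALLOW
  req#2 t=2ms: ALLOW
  req#3 t=2ms: ALLOW
  req#4 t=2ms: ALLOW
  req#5 t=2ms: DENY
  req#6 t=2ms: DENY
  req#7 t=2ms: DENY
  req#8 t=2ms: DENY
  req#9 t=2ms: DENY
  req#10 t=2ms: DENY
  req#11 t=2ms: DENY
  req#12 t=2ms: DENY
  req#13 t=2ms: DENY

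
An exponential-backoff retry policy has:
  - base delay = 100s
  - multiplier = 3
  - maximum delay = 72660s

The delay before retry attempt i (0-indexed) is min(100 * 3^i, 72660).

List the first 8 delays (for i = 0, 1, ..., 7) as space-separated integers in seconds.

Computing each delay:
  i=0: min(100*3^0, 72660) = 100
  i=1: min(100*3^1, 72660) = 300
  i=2: min(100*3^2, 72660) = 900
  i=3: min(100*3^3, 72660) = 2700
  i=4: min(100*3^4, 72660) = 8100
  i=5: min(100*3^5, 72660) = 24300
  i=6: min(100*3^6, 72660) = 72660
  i=7: min(100*3^7, 72660) = 72660

Answer: 100 300 900 2700 8100 24300 72660 72660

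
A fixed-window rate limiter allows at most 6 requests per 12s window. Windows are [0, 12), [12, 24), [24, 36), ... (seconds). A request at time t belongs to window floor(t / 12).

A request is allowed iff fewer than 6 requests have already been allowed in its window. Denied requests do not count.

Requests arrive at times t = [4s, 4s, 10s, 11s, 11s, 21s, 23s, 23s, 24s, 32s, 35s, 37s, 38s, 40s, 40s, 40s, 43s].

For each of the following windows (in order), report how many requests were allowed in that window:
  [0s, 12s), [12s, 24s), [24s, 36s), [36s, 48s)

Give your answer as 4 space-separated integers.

Answer: 5 3 3 6

Derivation:
Processing requests:
  req#1 t=4s (window 0): ALLOW
  req#2 t=4s (window 0): ALLOW
  req#3 t=10s (window 0): ALLOW
  req#4 t=11s (window 0): ALLOW
  req#5 t=11s (window 0): ALLOW
  req#6 t=21s (window 1): ALLOW
  req#7 t=23s (window 1): ALLOW
  req#8 t=23s (window 1): ALLOW
  req#9 t=24s (window 2): ALLOW
  req#10 t=32s (window 2): ALLOW
  req#11 t=35s (window 2): ALLOW
  req#12 t=37s (window 3): ALLOW
  req#13 t=38s (window 3): ALLOW
  req#14 t=40s (window 3): ALLOW
  req#15 t=40s (window 3): ALLOW
  req#16 t=40s (window 3): ALLOW
  req#17 t=43s (window 3): ALLOW

Allowed counts by window: 5 3 3 6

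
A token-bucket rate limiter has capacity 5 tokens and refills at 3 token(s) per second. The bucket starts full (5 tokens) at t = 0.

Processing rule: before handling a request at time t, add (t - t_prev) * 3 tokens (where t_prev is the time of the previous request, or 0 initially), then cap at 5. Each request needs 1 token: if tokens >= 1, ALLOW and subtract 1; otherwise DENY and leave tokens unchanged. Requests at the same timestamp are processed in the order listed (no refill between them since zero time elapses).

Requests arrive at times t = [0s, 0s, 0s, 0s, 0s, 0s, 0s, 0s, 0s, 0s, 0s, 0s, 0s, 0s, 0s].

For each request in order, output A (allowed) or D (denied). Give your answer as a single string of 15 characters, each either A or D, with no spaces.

Simulating step by step:
  req#1 t=0s: ALLOW
  req#2 t=0s: ALLOW
  req#3 t=0s: ALLOW
  req#4 t=0s: ALLOW
  req#5 t=0s: ALLOW
  req#6 t=0s: DENY
  req#7 t=0s: DENY
  req#8 t=0s: DENY
  req#9 t=0s: DENY
  req#10 t=0s: DENY
  req#11 t=0s: DENY
  req#12 t=0s: DENY
  req#13 t=0s: DENY
  req#14 t=0s: DENY
  req#15 t=0s: DENY

Answer: AAAAADDDDDDDDDD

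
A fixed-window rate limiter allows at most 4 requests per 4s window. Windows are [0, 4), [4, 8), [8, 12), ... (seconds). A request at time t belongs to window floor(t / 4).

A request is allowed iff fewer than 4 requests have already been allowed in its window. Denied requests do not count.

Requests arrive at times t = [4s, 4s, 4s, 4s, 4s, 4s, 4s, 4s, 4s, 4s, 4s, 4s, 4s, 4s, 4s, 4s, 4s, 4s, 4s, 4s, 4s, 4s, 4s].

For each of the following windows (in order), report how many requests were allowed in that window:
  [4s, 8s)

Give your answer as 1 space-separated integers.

Processing requests:
  req#1 t=4s (window 1): ALLOW
  req#2 t=4s (window 1): ALLOW
  req#3 t=4s (window 1): ALLOW
  req#4 t=4s (window 1): ALLOW
  req#5 t=4s (window 1): DENY
  req#6 t=4s (window 1): DENY
  req#7 t=4s (window 1): DENY
  req#8 t=4s (window 1): DENY
  req#9 t=4s (window 1): DENY
  req#10 t=4s (window 1): DENY
  req#11 t=4s (window 1): DENY
  req#12 t=4s (window 1): DENY
  req#13 t=4s (window 1): DENY
  req#14 t=4s (window 1): DENY
  req#15 t=4s (window 1): DENY
  req#16 t=4s (window 1): DENY
  req#17 t=4s (window 1): DENY
  req#18 t=4s (window 1): DENY
  req#19 t=4s (window 1): DENY
  req#20 t=4s (window 1): DENY
  req#21 t=4s (window 1): DENY
  req#22 t=4s (window 1): DENY
  req#23 t=4s (window 1): DENY

Allowed counts by window: 4

Answer: 4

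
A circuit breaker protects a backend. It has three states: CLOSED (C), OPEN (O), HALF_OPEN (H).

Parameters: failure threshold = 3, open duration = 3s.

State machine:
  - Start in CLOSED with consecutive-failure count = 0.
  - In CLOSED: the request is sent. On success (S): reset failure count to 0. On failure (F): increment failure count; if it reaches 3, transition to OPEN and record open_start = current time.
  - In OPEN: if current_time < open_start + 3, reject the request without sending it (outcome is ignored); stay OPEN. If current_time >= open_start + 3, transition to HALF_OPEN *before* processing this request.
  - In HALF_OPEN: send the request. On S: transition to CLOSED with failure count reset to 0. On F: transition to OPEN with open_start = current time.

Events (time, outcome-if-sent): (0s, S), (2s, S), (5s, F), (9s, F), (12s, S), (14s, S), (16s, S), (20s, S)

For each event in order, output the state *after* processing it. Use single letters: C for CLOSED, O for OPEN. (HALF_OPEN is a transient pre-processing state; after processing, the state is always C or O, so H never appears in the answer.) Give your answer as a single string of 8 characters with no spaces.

State after each event:
  event#1 t=0s outcome=S: state=CLOSED
  event#2 t=2s outcome=S: state=CLOSED
  event#3 t=5s outcome=F: state=CLOSED
  event#4 t=9s outcome=F: state=CLOSED
  event#5 t=12s outcome=S: state=CLOSED
  event#6 t=14s outcome=S: state=CLOSED
  event#7 t=16s outcome=S: state=CLOSED
  event#8 t=20s outcome=S: state=CLOSED

Answer: CCCCCCCC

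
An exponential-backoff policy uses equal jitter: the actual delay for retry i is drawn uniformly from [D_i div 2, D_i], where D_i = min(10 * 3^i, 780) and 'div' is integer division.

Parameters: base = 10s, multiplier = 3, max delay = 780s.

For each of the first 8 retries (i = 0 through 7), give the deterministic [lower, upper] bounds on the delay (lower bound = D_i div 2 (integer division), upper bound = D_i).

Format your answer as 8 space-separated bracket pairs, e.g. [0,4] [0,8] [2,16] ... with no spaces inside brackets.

Computing bounds per retry:
  i=0: D_i=min(10*3^0,780)=10, bounds=[5,10]
  i=1: D_i=min(10*3^1,780)=30, bounds=[15,30]
  i=2: D_i=min(10*3^2,780)=90, bounds=[45,90]
  i=3: D_i=min(10*3^3,780)=270, bounds=[135,270]
  i=4: D_i=min(10*3^4,780)=780, bounds=[390,780]
  i=5: D_i=min(10*3^5,780)=780, bounds=[390,780]
  i=6: D_i=min(10*3^6,780)=780, bounds=[390,780]
  i=7: D_i=min(10*3^7,780)=780, bounds=[390,780]

Answer: [5,10] [15,30] [45,90] [135,270] [390,780] [390,780] [390,780] [390,780]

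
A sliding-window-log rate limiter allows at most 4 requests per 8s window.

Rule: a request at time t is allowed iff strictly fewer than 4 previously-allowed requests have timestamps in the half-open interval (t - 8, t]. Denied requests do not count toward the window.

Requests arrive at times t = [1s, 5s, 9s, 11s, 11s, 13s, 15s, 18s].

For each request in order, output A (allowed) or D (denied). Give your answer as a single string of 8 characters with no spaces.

Answer: AAAAAADA

Derivation:
Tracking allowed requests in the window:
  req#1 t=1s: ALLOW
  req#2 t=5s: ALLOW
  req#3 t=9s: ALLOW
  req#4 t=11s: ALLOW
  req#5 t=11s: ALLOW
  req#6 t=13s: ALLOW
  req#7 t=15s: DENY
  req#8 t=18s: ALLOW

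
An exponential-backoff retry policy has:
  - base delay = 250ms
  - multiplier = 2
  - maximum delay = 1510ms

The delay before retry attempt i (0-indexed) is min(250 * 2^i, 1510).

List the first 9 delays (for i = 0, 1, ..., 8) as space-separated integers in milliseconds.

Answer: 250 500 1000 1510 1510 1510 1510 1510 1510

Derivation:
Computing each delay:
  i=0: min(250*2^0, 1510) = 250
  i=1: min(250*2^1, 1510) = 500
  i=2: min(250*2^2, 1510) = 1000
  i=3: min(250*2^3, 1510) = 1510
  i=4: min(250*2^4, 1510) = 1510
  i=5: min(250*2^5, 1510) = 1510
  i=6: min(250*2^6, 1510) = 1510
  i=7: min(250*2^7, 1510) = 1510
  i=8: min(250*2^8, 1510) = 1510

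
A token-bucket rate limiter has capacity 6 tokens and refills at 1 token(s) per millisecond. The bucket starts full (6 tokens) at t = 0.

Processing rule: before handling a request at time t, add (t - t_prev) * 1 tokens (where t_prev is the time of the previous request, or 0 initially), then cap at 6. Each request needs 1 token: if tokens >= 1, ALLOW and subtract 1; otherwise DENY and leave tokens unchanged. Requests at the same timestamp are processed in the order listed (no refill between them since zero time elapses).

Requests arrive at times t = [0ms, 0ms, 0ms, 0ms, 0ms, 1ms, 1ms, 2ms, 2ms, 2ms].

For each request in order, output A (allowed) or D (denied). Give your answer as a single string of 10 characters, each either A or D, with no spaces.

Answer: AAAAAAAADD

Derivation:
Simulating step by step:
  req#1 t=0ms: ALLOW
  req#2 t=0ms: ALLOW
  req#3 t=0ms: ALLOW
  req#4 t=0ms: ALLOW
  req#5 t=0ms: ALLOW
  req#6 t=1ms: ALLOW
  req#7 t=1ms: ALLOW
  req#8 t=2ms: ALLOW
  req#9 t=2ms: DENY
  req#10 t=2ms: DENY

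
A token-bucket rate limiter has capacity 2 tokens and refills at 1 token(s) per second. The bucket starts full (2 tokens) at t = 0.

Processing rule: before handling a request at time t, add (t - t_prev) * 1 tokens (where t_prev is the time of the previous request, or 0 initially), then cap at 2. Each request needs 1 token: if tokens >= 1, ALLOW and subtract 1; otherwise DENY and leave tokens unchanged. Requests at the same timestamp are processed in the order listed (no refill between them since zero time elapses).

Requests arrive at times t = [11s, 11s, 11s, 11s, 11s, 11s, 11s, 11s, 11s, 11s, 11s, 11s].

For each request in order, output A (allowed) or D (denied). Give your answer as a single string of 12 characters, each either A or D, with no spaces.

Simulating step by step:
  req#1 t=11s: ALLOW
  req#2 t=11s: ALLOW
  req#3 t=11s: DENY
  req#4 t=11s: DENY
  req#5 t=11s: DENY
  req#6 t=11s: DENY
  req#7 t=11s: DENY
  req#8 t=11s: DENY
  req#9 t=11s: DENY
  req#10 t=11s: DENY
  req#11 t=11s: DENY
  req#12 t=11s: DENY

Answer: AADDDDDDDDDD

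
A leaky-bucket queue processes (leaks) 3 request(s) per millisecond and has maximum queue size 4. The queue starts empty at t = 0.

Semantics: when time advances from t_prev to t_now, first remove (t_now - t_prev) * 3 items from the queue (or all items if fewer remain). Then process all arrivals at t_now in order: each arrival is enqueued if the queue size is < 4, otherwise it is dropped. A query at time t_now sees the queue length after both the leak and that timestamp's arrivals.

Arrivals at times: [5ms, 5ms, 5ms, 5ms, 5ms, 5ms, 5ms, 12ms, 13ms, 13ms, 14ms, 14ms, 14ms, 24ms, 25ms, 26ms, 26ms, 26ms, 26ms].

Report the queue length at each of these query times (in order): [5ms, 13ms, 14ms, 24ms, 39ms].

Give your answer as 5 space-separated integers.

Queue lengths at query times:
  query t=5ms: backlog = 4
  query t=13ms: backlog = 2
  query t=14ms: backlog = 3
  query t=24ms: backlog = 1
  query t=39ms: backlog = 0

Answer: 4 2 3 1 0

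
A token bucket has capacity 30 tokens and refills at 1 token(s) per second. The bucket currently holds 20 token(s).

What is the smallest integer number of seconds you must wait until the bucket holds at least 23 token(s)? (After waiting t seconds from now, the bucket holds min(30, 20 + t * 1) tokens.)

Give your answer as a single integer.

Need 20 + t * 1 >= 23, so t >= 3/1.
Smallest integer t = ceil(3/1) = 3.

Answer: 3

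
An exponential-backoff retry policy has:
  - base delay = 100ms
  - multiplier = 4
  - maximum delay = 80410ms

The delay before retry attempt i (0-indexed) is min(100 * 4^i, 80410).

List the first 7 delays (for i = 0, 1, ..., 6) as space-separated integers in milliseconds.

Computing each delay:
  i=0: min(100*4^0, 80410) = 100
  i=1: min(100*4^1, 80410) = 400
  i=2: min(100*4^2, 80410) = 1600
  i=3: min(100*4^3, 80410) = 6400
  i=4: min(100*4^4, 80410) = 25600
  i=5: min(100*4^5, 80410) = 80410
  i=6: min(100*4^6, 80410) = 80410

Answer: 100 400 1600 6400 25600 80410 80410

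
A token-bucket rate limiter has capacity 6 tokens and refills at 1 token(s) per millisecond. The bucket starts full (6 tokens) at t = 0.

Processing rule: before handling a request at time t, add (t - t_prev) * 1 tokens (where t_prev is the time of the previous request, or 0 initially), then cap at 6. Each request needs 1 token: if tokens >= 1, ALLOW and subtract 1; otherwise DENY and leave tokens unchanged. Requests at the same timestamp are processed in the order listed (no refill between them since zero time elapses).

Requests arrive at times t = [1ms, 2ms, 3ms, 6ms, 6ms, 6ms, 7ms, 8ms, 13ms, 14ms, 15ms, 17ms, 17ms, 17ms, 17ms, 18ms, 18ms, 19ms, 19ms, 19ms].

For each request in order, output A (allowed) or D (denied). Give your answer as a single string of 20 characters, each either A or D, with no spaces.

Simulating step by step:
  req#1 t=1ms: ALLOW
  req#2 t=2ms: ALLOW
  req#3 t=3ms: ALLOW
  req#4 t=6ms: ALLOW
  req#5 t=6ms: ALLOW
  req#6 t=6ms: ALLOW
  req#7 t=7ms: ALLOW
  req#8 t=8ms: ALLOW
  req#9 t=13ms: ALLOW
  req#10 t=14ms: ALLOW
  req#11 t=15ms: ALLOW
  req#12 t=17ms: ALLOW
  req#13 t=17ms: ALLOW
  req#14 t=17ms: ALLOW
  req#15 t=17ms: ALLOW
  req#16 t=18ms: ALLOW
  req#17 t=18ms: ALLOW
  req#18 t=19ms: ALLOW
  req#19 t=19ms: ALLOW
  req#20 t=19ms: DENY

Answer: AAAAAAAAAAAAAAAAAAAD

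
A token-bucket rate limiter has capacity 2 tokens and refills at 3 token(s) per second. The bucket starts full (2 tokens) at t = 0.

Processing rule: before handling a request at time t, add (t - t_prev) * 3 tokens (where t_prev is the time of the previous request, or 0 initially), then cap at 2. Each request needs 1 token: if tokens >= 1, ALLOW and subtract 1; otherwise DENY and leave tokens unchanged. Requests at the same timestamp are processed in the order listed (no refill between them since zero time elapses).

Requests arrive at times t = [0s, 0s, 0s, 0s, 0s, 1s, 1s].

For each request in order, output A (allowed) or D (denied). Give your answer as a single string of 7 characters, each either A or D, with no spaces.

Simulating step by step:
  req#1 t=0s: ALLOW
  req#2 t=0s: ALLOW
  req#3 t=0s: DENY
  req#4 t=0s: DENY
  req#5 t=0s: DENY
  req#6 t=1s: ALLOW
  req#7 t=1s: ALLOW

Answer: AADDDAA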